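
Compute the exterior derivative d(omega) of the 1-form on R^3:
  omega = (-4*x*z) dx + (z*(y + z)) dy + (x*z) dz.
d(omega) = (4*x + z) dx ∧ dz + (-y - 2*z) dy ∧ dz

For a 1-form omega = sum_i f_i dx_i, the exterior derivative is
  d(omega) = sum_{i < j} (∂f_j/∂x_i - ∂f_i/∂x_j) dx_i ∧ dx_j.
  coefficient of dx ∧ dz: ∂f_3/∂x - ∂f_1/∂z = ∂(x*z)/∂x - ∂(-4*x*z)/∂z = 4*x + z
  coefficient of dy ∧ dz: ∂f_3/∂y - ∂f_2/∂z = ∂(x*z)/∂y - ∂(z*(y + z))/∂z = -y - 2*z
Assembling: d(omega) = (4*x + z) dx ∧ dz + (-y - 2*z) dy ∧ dz.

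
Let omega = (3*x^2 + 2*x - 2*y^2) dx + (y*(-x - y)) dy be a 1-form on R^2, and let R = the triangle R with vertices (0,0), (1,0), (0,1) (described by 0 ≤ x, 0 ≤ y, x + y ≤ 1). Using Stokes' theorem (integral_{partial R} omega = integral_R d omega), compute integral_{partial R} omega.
integral_(partial R) omega = 1/2

Stokes: integral_partial_R omega = integral_R d omega with d omega = (∂Q/∂x - ∂P/∂y) dx ∧ dy.
  ∂Q/∂x = -y
  ∂P/∂y = -4*y
  integrand = ∂Q/∂x - ∂P/∂y = 3*y.
Integrating over R: integral_0^1 integral_0^{1-x} (3*y) dy dx = 1/2.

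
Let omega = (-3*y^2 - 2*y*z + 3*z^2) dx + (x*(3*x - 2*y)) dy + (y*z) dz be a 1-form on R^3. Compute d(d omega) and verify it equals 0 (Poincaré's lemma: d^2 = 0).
d(d omega) = 0

Step 1: d omega = sum_{i<j} (∂f_j/∂x_i - ∂f_i/∂x_j) dx_i ∧ dx_j:
  coeff of dx ∧ dy: 6*x + 4*y + 2*z
  coeff of dx ∧ dz: 2*y - 6*z
  coeff of dy ∧ dz: z
Step 2: Apply d again to each 2-form coefficient. The only possible 3-form in R^3 is dx ∧ dy ∧ dz, with coefficient
  ∂(coeff of dy∧dz)/∂x - ∂(coeff of dx∧dz)/∂y + ∂(coeff of dx∧dy)/∂z
  = ∂/∂x (z) - ∂/∂y (2*y - 6*z) + ∂/∂z (6*x + 4*y + 2*z).
Each of these terms simplifies to sums of mixed partials that cancel in pairs. The result is 0 (by equality of mixed partials for smooth functions — Schwarz / Clairaut).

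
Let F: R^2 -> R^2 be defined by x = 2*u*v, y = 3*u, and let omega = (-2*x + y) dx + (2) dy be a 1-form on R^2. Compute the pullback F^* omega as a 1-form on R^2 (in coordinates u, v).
F^* omega = (-8*u*v^2 + 6*u*v + 6) du + (u^2*(6 - 8*v)) dv

Using F^*(f dg) = (f ∘ F) d(g ∘ F), substitute each coordinate x_i by F_i(u, v) in f_i, and replace dx_i by d F_i = (∂F_i/∂u) du + (∂F_i/∂v) dv.
  For the x component: f_1(F) = u*(3 - 4*v); d F_1 = (2*v) du + (2*u) dv
  For the y component: f_2(F) = 2; d F_2 = (3) du + (0) dv
Combining and collecting du, dv coefficients:
  coeff of du: -8*u*v^2 + 6*u*v + 6
  coeff of dv: u^2*(6 - 8*v)
F^* omega = (-8*u*v^2 + 6*u*v + 6) du + (u^2*(6 - 8*v)) dv.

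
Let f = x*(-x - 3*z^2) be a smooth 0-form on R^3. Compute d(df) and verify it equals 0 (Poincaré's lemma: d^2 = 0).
d(df) = 0

Step 1: df = sum_i (∂f/∂x_i) dx_i = (-2*x - 3*z^2) dx + (0) dy + (-6*x*z) dz.
Step 2: Apply d again. Using the 1-form formula, the coefficient of dx ∧ dy in d(df) is ∂^2 f/∂x ∂y - ∂^2 f/∂y ∂x = (0) - (0) = 0 (equality of mixed partials for smooth f).
Similarly for dx ∧ dz and dy ∧ dz — all coefficients vanish. So d(df) = 0.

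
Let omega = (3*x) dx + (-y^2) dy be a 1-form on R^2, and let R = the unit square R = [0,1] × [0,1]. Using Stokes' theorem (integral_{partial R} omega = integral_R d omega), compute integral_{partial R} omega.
integral_(partial R) omega = 0

Stokes: integral_partial_R omega = integral_R d omega with d omega = (∂Q/∂x - ∂P/∂y) dx ∧ dy.
  ∂Q/∂x = 0
  ∂P/∂y = 0
  integrand = ∂Q/∂x - ∂P/∂y = 0.
Integrating over R: integral_0^1 integral_0^1 (0) dx dy = 0.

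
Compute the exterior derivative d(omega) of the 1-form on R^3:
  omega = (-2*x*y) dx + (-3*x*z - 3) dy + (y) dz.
d(omega) = (2*x - 3*z) dx ∧ dy + (3*x + 1) dy ∧ dz

For a 1-form omega = sum_i f_i dx_i, the exterior derivative is
  d(omega) = sum_{i < j} (∂f_j/∂x_i - ∂f_i/∂x_j) dx_i ∧ dx_j.
  coefficient of dx ∧ dy: ∂f_2/∂x - ∂f_1/∂y = ∂(-3*x*z - 3)/∂x - ∂(-2*x*y)/∂y = 2*x - 3*z
  coefficient of dy ∧ dz: ∂f_3/∂y - ∂f_2/∂z = ∂(y)/∂y - ∂(-3*x*z - 3)/∂z = 3*x + 1
Assembling: d(omega) = (2*x - 3*z) dx ∧ dy + (3*x + 1) dy ∧ dz.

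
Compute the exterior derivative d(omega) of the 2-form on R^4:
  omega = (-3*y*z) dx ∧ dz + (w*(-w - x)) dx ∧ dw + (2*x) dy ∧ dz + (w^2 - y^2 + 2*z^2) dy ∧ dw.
d(omega) = (3*z + 2) dx ∧ dy ∧ dz + (-4*z) dy ∧ dz ∧ dw

For a 2-form omega = sum_{i<j} g_{ij} dx_i ∧ dx_j, the exterior derivative is
  d(omega) = sum_{i<j} d(g_{ij}) ∧ dx_i ∧ dx_j = sum_{i<j, k} (∂g_{ij}/∂x_k) dx_k ∧ dx_i ∧ dx_j.
Expand each term, using dx_k ∧ dx_i ∧ dx_j = sgn(permutation) dx_{(a)} ∧ dx_{(b)} ∧ dx_{(c)} with (a < b < c) sorted:
  d(-3*y*z) includes (∂/∂y)(-3*y*z) dy = (-3*z) dy, which multiplied by dx ∧ dz gives (3*z) dx ∧ dy ∧ dz
  d(2*x) includes (∂/∂x)(2*x) dx = (2) dx, which multiplied by dy ∧ dz gives (2) dx ∧ dy ∧ dz
  d(w^2 - y^2 + 2*z^2) includes (∂/∂z)(w^2 - y^2 + 2*z^2) dz = (4*z) dz, which multiplied by dy ∧ dw gives (-4*z) dy ∧ dz ∧ dw
Collecting like 3-forms: d(omega) = (3*z + 2) dx ∧ dy ∧ dz + (-4*z) dy ∧ dz ∧ dw.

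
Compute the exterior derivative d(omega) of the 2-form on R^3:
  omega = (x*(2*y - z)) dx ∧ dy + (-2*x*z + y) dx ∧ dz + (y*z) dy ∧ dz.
d(omega) = (-x - 1) dx ∧ dy ∧ dz

For a 2-form omega = sum_{i<j} g_{ij} dx_i ∧ dx_j, the exterior derivative is
  d(omega) = sum_{i<j} d(g_{ij}) ∧ dx_i ∧ dx_j = sum_{i<j, k} (∂g_{ij}/∂x_k) dx_k ∧ dx_i ∧ dx_j.
Expand each term, using dx_k ∧ dx_i ∧ dx_j = sgn(permutation) dx_{(a)} ∧ dx_{(b)} ∧ dx_{(c)} with (a < b < c) sorted:
  d(x*(2*y - z)) includes (∂/∂z)(x*(2*y - z)) dz = (-x) dz, which multiplied by dx ∧ dy gives (-x) dx ∧ dy ∧ dz
  d(-2*x*z + y) includes (∂/∂y)(-2*x*z + y) dy = (1) dy, which multiplied by dx ∧ dz gives (-1) dx ∧ dy ∧ dz
Collecting like 3-forms: d(omega) = (-x - 1) dx ∧ dy ∧ dz.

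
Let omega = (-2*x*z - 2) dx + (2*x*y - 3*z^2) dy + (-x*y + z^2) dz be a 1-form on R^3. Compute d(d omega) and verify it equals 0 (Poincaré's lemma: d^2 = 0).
d(d omega) = 0

Step 1: d omega = sum_{i<j} (∂f_j/∂x_i - ∂f_i/∂x_j) dx_i ∧ dx_j:
  coeff of dx ∧ dy: 2*y
  coeff of dx ∧ dz: 2*x - y
  coeff of dy ∧ dz: -x + 6*z
Step 2: Apply d again to each 2-form coefficient. The only possible 3-form in R^3 is dx ∧ dy ∧ dz, with coefficient
  ∂(coeff of dy∧dz)/∂x - ∂(coeff of dx∧dz)/∂y + ∂(coeff of dx∧dy)/∂z
  = ∂/∂x (-x + 6*z) - ∂/∂y (2*x - y) + ∂/∂z (2*y).
Each of these terms simplifies to sums of mixed partials that cancel in pairs. The result is 0 (by equality of mixed partials for smooth functions — Schwarz / Clairaut).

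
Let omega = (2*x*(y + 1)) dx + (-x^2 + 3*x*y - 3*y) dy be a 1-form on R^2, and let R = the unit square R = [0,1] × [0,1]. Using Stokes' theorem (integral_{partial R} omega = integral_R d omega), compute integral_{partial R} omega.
integral_(partial R) omega = -1/2

Stokes: integral_partial_R omega = integral_R d omega with d omega = (∂Q/∂x - ∂P/∂y) dx ∧ dy.
  ∂Q/∂x = -2*x + 3*y
  ∂P/∂y = 2*x
  integrand = ∂Q/∂x - ∂P/∂y = -4*x + 3*y.
Integrating over R: integral_0^1 integral_0^1 (-4*x + 3*y) dx dy = -1/2.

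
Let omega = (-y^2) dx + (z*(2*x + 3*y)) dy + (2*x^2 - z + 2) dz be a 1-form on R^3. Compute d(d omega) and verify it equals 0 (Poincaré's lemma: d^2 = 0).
d(d omega) = 0

Step 1: d omega = sum_{i<j} (∂f_j/∂x_i - ∂f_i/∂x_j) dx_i ∧ dx_j:
  coeff of dx ∧ dy: 2*y + 2*z
  coeff of dx ∧ dz: 4*x
  coeff of dy ∧ dz: -2*x - 3*y
Step 2: Apply d again to each 2-form coefficient. The only possible 3-form in R^3 is dx ∧ dy ∧ dz, with coefficient
  ∂(coeff of dy∧dz)/∂x - ∂(coeff of dx∧dz)/∂y + ∂(coeff of dx∧dy)/∂z
  = ∂/∂x (-2*x - 3*y) - ∂/∂y (4*x) + ∂/∂z (2*y + 2*z).
Each of these terms simplifies to sums of mixed partials that cancel in pairs. The result is 0 (by equality of mixed partials for smooth functions — Schwarz / Clairaut).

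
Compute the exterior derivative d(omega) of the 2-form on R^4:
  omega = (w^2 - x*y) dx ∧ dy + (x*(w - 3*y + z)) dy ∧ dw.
d(omega) = (3*w - 3*y + z) dx ∧ dy ∧ dw + (-x) dy ∧ dz ∧ dw

For a 2-form omega = sum_{i<j} g_{ij} dx_i ∧ dx_j, the exterior derivative is
  d(omega) = sum_{i<j} d(g_{ij}) ∧ dx_i ∧ dx_j = sum_{i<j, k} (∂g_{ij}/∂x_k) dx_k ∧ dx_i ∧ dx_j.
Expand each term, using dx_k ∧ dx_i ∧ dx_j = sgn(permutation) dx_{(a)} ∧ dx_{(b)} ∧ dx_{(c)} with (a < b < c) sorted:
  d(w^2 - x*y) includes (∂/∂w)(w^2 - x*y) dw = (2*w) dw, which multiplied by dx ∧ dy gives (2*w) dx ∧ dy ∧ dw
  d(x*(w - 3*y + z)) includes (∂/∂x)(x*(w - 3*y + z)) dx = (w - 3*y + z) dx, which multiplied by dy ∧ dw gives (w - 3*y + z) dx ∧ dy ∧ dw
  d(x*(w - 3*y + z)) includes (∂/∂z)(x*(w - 3*y + z)) dz = (x) dz, which multiplied by dy ∧ dw gives (-x) dy ∧ dz ∧ dw
Collecting like 3-forms: d(omega) = (3*w - 3*y + z) dx ∧ dy ∧ dw + (-x) dy ∧ dz ∧ dw.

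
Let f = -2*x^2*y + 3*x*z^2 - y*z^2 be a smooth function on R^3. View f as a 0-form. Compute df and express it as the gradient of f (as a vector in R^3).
df = (-4*x*y + 3*z^2) dx + (-2*x^2 - z^2) dy + (2*z*(3*x - y)) dz; grad f = (-4*x*y + 3*z^2, -2*x^2 - z^2, 2*z*(3*x - y))

For a 0-form f, d f = (∂f/∂x) dx + (∂f/∂y) dy + (∂f/∂z) dz. The components of the vector representation are exactly the entries of grad f in Cartesian coordinates:
  ∂f/∂x = -4*x*y + 3*z^2
  ∂f/∂y = -2*x^2 - z^2
  ∂f/∂z = 2*z*(3*x - y).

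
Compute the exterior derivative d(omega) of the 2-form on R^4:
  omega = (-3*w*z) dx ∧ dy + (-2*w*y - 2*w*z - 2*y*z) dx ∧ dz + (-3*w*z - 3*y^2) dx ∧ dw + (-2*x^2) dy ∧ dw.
d(omega) = (-w + 2*z) dx ∧ dy ∧ dz + (-4*x + 6*y - 3*z) dx ∧ dy ∧ dw + (3*w - 2*y - 2*z) dx ∧ dz ∧ dw

For a 2-form omega = sum_{i<j} g_{ij} dx_i ∧ dx_j, the exterior derivative is
  d(omega) = sum_{i<j} d(g_{ij}) ∧ dx_i ∧ dx_j = sum_{i<j, k} (∂g_{ij}/∂x_k) dx_k ∧ dx_i ∧ dx_j.
Expand each term, using dx_k ∧ dx_i ∧ dx_j = sgn(permutation) dx_{(a)} ∧ dx_{(b)} ∧ dx_{(c)} with (a < b < c) sorted:
  d(-3*w*z) includes (∂/∂z)(-3*w*z) dz = (-3*w) dz, which multiplied by dx ∧ dy gives (-3*w) dx ∧ dy ∧ dz
  d(-3*w*z) includes (∂/∂w)(-3*w*z) dw = (-3*z) dw, which multiplied by dx ∧ dy gives (-3*z) dx ∧ dy ∧ dw
  d(-2*w*y - 2*w*z - 2*y*z) includes (∂/∂y)(-2*w*y - 2*w*z - 2*y*z) dy = (-2*w - 2*z) dy, which multiplied by dx ∧ dz gives (2*w + 2*z) dx ∧ dy ∧ dz
  d(-2*w*y - 2*w*z - 2*y*z) includes (∂/∂w)(-2*w*y - 2*w*z - 2*y*z) dw = (-2*y - 2*z) dw, which multiplied by dx ∧ dz gives (-2*y - 2*z) dx ∧ dz ∧ dw
  d(-3*w*z - 3*y^2) includes (∂/∂y)(-3*w*z - 3*y^2) dy = (-6*y) dy, which multiplied by dx ∧ dw gives (6*y) dx ∧ dy ∧ dw
  d(-3*w*z - 3*y^2) includes (∂/∂z)(-3*w*z - 3*y^2) dz = (-3*w) dz, which multiplied by dx ∧ dw gives (3*w) dx ∧ dz ∧ dw
  d(-2*x^2) includes (∂/∂x)(-2*x^2) dx = (-4*x) dx, which multiplied by dy ∧ dw gives (-4*x) dx ∧ dy ∧ dw
Collecting like 3-forms: d(omega) = (-w + 2*z) dx ∧ dy ∧ dz + (-4*x + 6*y - 3*z) dx ∧ dy ∧ dw + (3*w - 2*y - 2*z) dx ∧ dz ∧ dw.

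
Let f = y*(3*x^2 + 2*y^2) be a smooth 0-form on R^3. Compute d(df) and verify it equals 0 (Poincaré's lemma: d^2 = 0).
d(df) = 0

Step 1: df = sum_i (∂f/∂x_i) dx_i = (6*x*y) dx + (3*x^2 + 6*y^2) dy + (0) dz.
Step 2: Apply d again. Using the 1-form formula, the coefficient of dx ∧ dy in d(df) is ∂^2 f/∂x ∂y - ∂^2 f/∂y ∂x = (6*x) - (6*x) = 0 (equality of mixed partials for smooth f).
Similarly for dx ∧ dz and dy ∧ dz — all coefficients vanish. So d(df) = 0.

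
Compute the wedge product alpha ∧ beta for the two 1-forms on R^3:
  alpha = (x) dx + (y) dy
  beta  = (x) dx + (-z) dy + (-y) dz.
alpha ∧ beta = (-x*(y + z)) dx ∧ dy + (-x*y) dx ∧ dz + (-y^2) dy ∧ dz

Distribute the wedge, using dx_i ∧ dx_j = -dx_j ∧ dx_i and dx_i ∧ dx_i = 0. For each pair (i, j) with i < j, the coefficient of dx_i ∧ dx_j in alpha ∧ beta is (alpha_i * beta_j - alpha_j * beta_i). Collecting: alpha ∧ beta = (-x*(y + z)) dx ∧ dy + (-x*y) dx ∧ dz + (-y^2) dy ∧ dz.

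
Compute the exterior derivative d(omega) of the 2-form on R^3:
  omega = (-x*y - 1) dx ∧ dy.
d(omega) = 0

For a 2-form omega = sum_{i<j} g_{ij} dx_i ∧ dx_j, the exterior derivative is
  d(omega) = sum_{i<j} d(g_{ij}) ∧ dx_i ∧ dx_j = sum_{i<j, k} (∂g_{ij}/∂x_k) dx_k ∧ dx_i ∧ dx_j.
Expand each term, using dx_k ∧ dx_i ∧ dx_j = sgn(permutation) dx_{(a)} ∧ dx_{(b)} ∧ dx_{(c)} with (a < b < c) sorted:

Collecting like 3-forms: d(omega) = 0.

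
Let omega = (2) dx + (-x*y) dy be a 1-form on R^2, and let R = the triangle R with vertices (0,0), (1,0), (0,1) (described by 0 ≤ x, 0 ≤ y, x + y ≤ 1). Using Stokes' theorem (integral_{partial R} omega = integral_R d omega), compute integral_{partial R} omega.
integral_(partial R) omega = -1/6

Stokes: integral_partial_R omega = integral_R d omega with d omega = (∂Q/∂x - ∂P/∂y) dx ∧ dy.
  ∂Q/∂x = -y
  ∂P/∂y = 0
  integrand = ∂Q/∂x - ∂P/∂y = -y.
Integrating over R: integral_0^1 integral_0^{1-x} (-y) dy dx = -1/6.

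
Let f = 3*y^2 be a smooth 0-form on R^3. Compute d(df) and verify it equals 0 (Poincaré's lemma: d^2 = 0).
d(df) = 0

Step 1: df = sum_i (∂f/∂x_i) dx_i = (0) dx + (6*y) dy + (0) dz.
Step 2: Apply d again. Using the 1-form formula, the coefficient of dx ∧ dy in d(df) is ∂^2 f/∂x ∂y - ∂^2 f/∂y ∂x = (0) - (0) = 0 (equality of mixed partials for smooth f).
Similarly for dx ∧ dz and dy ∧ dz — all coefficients vanish. So d(df) = 0.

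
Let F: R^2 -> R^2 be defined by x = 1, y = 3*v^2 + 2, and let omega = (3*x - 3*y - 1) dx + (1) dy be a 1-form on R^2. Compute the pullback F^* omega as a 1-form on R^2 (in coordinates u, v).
F^* omega = (6*v) dv

Using F^*(f dg) = (f ∘ F) d(g ∘ F), substitute each coordinate x_i by F_i(u, v) in f_i, and replace dx_i by d F_i = (∂F_i/∂u) du + (∂F_i/∂v) dv.
  For the x component: f_1(F) = -9*v^2 - 4; d F_1 = (0) du + (0) dv
  For the y component: f_2(F) = 1; d F_2 = (0) du + (6*v) dv
Combining and collecting du, dv coefficients:
  coeff of du: 0
  coeff of dv: 6*v
F^* omega = (6*v) dv.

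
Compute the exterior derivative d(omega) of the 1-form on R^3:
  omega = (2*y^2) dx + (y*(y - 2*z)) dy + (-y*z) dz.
d(omega) = (-4*y) dx ∧ dy + (2*y - z) dy ∧ dz

For a 1-form omega = sum_i f_i dx_i, the exterior derivative is
  d(omega) = sum_{i < j} (∂f_j/∂x_i - ∂f_i/∂x_j) dx_i ∧ dx_j.
  coefficient of dx ∧ dy: ∂f_2/∂x - ∂f_1/∂y = ∂(y*(y - 2*z))/∂x - ∂(2*y^2)/∂y = -4*y
  coefficient of dy ∧ dz: ∂f_3/∂y - ∂f_2/∂z = ∂(-y*z)/∂y - ∂(y*(y - 2*z))/∂z = 2*y - z
Assembling: d(omega) = (-4*y) dx ∧ dy + (2*y - z) dy ∧ dz.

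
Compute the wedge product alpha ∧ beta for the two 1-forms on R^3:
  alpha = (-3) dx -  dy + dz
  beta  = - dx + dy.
alpha ∧ beta = (-4) dx ∧ dy + (1) dx ∧ dz + (-1) dy ∧ dz

Distribute the wedge, using dx_i ∧ dx_j = -dx_j ∧ dx_i and dx_i ∧ dx_i = 0. For each pair (i, j) with i < j, the coefficient of dx_i ∧ dx_j in alpha ∧ beta is (alpha_i * beta_j - alpha_j * beta_i). Collecting: alpha ∧ beta = (-4) dx ∧ dy + (1) dx ∧ dz + (-1) dy ∧ dz.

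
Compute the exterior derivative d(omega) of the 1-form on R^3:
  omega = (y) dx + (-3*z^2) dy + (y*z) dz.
d(omega) = (-1) dx ∧ dy + (7*z) dy ∧ dz

For a 1-form omega = sum_i f_i dx_i, the exterior derivative is
  d(omega) = sum_{i < j} (∂f_j/∂x_i - ∂f_i/∂x_j) dx_i ∧ dx_j.
  coefficient of dx ∧ dy: ∂f_2/∂x - ∂f_1/∂y = ∂(-3*z^2)/∂x - ∂(y)/∂y = -1
  coefficient of dy ∧ dz: ∂f_3/∂y - ∂f_2/∂z = ∂(y*z)/∂y - ∂(-3*z^2)/∂z = 7*z
Assembling: d(omega) = (-1) dx ∧ dy + (7*z) dy ∧ dz.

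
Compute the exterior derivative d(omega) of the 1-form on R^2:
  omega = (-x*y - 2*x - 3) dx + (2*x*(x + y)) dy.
d(omega) = (5*x + 2*y) dx ∧ dy

For a 1-form omega = sum_i f_i dx_i, the exterior derivative is
  d(omega) = sum_{i < j} (∂f_j/∂x_i - ∂f_i/∂x_j) dx_i ∧ dx_j.
  coefficient of dx ∧ dy: ∂f_2/∂x - ∂f_1/∂y = ∂(2*x*(x + y))/∂x - ∂(-x*y - 2*x - 3)/∂y = 5*x + 2*y
Assembling: d(omega) = (5*x + 2*y) dx ∧ dy.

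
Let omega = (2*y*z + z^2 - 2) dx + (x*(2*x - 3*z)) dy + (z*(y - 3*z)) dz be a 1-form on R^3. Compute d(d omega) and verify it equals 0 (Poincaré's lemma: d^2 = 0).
d(d omega) = 0

Step 1: d omega = sum_{i<j} (∂f_j/∂x_i - ∂f_i/∂x_j) dx_i ∧ dx_j:
  coeff of dx ∧ dy: 4*x - 5*z
  coeff of dx ∧ dz: -2*y - 2*z
  coeff of dy ∧ dz: 3*x + z
Step 2: Apply d again to each 2-form coefficient. The only possible 3-form in R^3 is dx ∧ dy ∧ dz, with coefficient
  ∂(coeff of dy∧dz)/∂x - ∂(coeff of dx∧dz)/∂y + ∂(coeff of dx∧dy)/∂z
  = ∂/∂x (3*x + z) - ∂/∂y (-2*y - 2*z) + ∂/∂z (4*x - 5*z).
Each of these terms simplifies to sums of mixed partials that cancel in pairs. The result is 0 (by equality of mixed partials for smooth functions — Schwarz / Clairaut).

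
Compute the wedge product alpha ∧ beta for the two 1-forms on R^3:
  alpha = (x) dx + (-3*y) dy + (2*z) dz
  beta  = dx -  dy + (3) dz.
alpha ∧ beta = (-x + 3*y) dx ∧ dy + (3*x - 2*z) dx ∧ dz + (-9*y + 2*z) dy ∧ dz

Distribute the wedge, using dx_i ∧ dx_j = -dx_j ∧ dx_i and dx_i ∧ dx_i = 0. For each pair (i, j) with i < j, the coefficient of dx_i ∧ dx_j in alpha ∧ beta is (alpha_i * beta_j - alpha_j * beta_i). Collecting: alpha ∧ beta = (-x + 3*y) dx ∧ dy + (3*x - 2*z) dx ∧ dz + (-9*y + 2*z) dy ∧ dz.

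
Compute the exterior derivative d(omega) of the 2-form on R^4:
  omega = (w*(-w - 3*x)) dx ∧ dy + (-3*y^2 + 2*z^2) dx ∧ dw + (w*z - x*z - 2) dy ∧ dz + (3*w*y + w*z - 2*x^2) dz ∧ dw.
d(omega) = (-2*w - 3*x + 6*y) dx ∧ dy ∧ dw + (-4*x - 4*z) dx ∧ dz ∧ dw + (-z) dx ∧ dy ∧ dz + (3*w + z) dy ∧ dz ∧ dw

For a 2-form omega = sum_{i<j} g_{ij} dx_i ∧ dx_j, the exterior derivative is
  d(omega) = sum_{i<j} d(g_{ij}) ∧ dx_i ∧ dx_j = sum_{i<j, k} (∂g_{ij}/∂x_k) dx_k ∧ dx_i ∧ dx_j.
Expand each term, using dx_k ∧ dx_i ∧ dx_j = sgn(permutation) dx_{(a)} ∧ dx_{(b)} ∧ dx_{(c)} with (a < b < c) sorted:
  d(w*(-w - 3*x)) includes (∂/∂w)(w*(-w - 3*x)) dw = (-2*w - 3*x) dw, which multiplied by dx ∧ dy gives (-2*w - 3*x) dx ∧ dy ∧ dw
  d(-3*y^2 + 2*z^2) includes (∂/∂y)(-3*y^2 + 2*z^2) dy = (-6*y) dy, which multiplied by dx ∧ dw gives (6*y) dx ∧ dy ∧ dw
  d(-3*y^2 + 2*z^2) includes (∂/∂z)(-3*y^2 + 2*z^2) dz = (4*z) dz, which multiplied by dx ∧ dw gives (-4*z) dx ∧ dz ∧ dw
  d(w*z - x*z - 2) includes (∂/∂x)(w*z - x*z - 2) dx = (-z) dx, which multiplied by dy ∧ dz gives (-z) dx ∧ dy ∧ dz
  d(w*z - x*z - 2) includes (∂/∂w)(w*z - x*z - 2) dw = (z) dw, which multiplied by dy ∧ dz gives (z) dy ∧ dz ∧ dw
  d(3*w*y + w*z - 2*x^2) includes (∂/∂x)(3*w*y + w*z - 2*x^2) dx = (-4*x) dx, which multiplied by dz ∧ dw gives (-4*x) dx ∧ dz ∧ dw
  d(3*w*y + w*z - 2*x^2) includes (∂/∂y)(3*w*y + w*z - 2*x^2) dy = (3*w) dy, which multiplied by dz ∧ dw gives (3*w) dy ∧ dz ∧ dw
Collecting like 3-forms: d(omega) = (-2*w - 3*x + 6*y) dx ∧ dy ∧ dw + (-4*x - 4*z) dx ∧ dz ∧ dw + (-z) dx ∧ dy ∧ dz + (3*w + z) dy ∧ dz ∧ dw.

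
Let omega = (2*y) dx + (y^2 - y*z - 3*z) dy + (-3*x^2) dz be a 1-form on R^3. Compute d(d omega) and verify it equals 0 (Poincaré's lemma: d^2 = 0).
d(d omega) = 0

Step 1: d omega = sum_{i<j} (∂f_j/∂x_i - ∂f_i/∂x_j) dx_i ∧ dx_j:
  coeff of dx ∧ dy: -2
  coeff of dx ∧ dz: -6*x
  coeff of dy ∧ dz: y + 3
Step 2: Apply d again to each 2-form coefficient. The only possible 3-form in R^3 is dx ∧ dy ∧ dz, with coefficient
  ∂(coeff of dy∧dz)/∂x - ∂(coeff of dx∧dz)/∂y + ∂(coeff of dx∧dy)/∂z
  = ∂/∂x (y + 3) - ∂/∂y (-6*x) + ∂/∂z (-2).
Each of these terms simplifies to sums of mixed partials that cancel in pairs. The result is 0 (by equality of mixed partials for smooth functions — Schwarz / Clairaut).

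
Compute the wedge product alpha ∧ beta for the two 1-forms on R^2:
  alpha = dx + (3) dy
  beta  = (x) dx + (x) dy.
alpha ∧ beta = (-2*x) dx ∧ dy

Distribute the wedge, using dx_i ∧ dx_j = -dx_j ∧ dx_i and dx_i ∧ dx_i = 0. For each pair (i, j) with i < j, the coefficient of dx_i ∧ dx_j in alpha ∧ beta is (alpha_i * beta_j - alpha_j * beta_i). Collecting: alpha ∧ beta = (-2*x) dx ∧ dy.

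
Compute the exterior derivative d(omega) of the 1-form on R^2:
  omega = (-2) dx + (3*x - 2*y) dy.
d(omega) = (3) dx ∧ dy

For a 1-form omega = sum_i f_i dx_i, the exterior derivative is
  d(omega) = sum_{i < j} (∂f_j/∂x_i - ∂f_i/∂x_j) dx_i ∧ dx_j.
  coefficient of dx ∧ dy: ∂f_2/∂x - ∂f_1/∂y = ∂(3*x - 2*y)/∂x - ∂(-2)/∂y = 3
Assembling: d(omega) = (3) dx ∧ dy.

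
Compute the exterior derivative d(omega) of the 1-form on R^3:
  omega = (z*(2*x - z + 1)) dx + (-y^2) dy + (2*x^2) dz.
d(omega) = (2*x + 2*z - 1) dx ∧ dz

For a 1-form omega = sum_i f_i dx_i, the exterior derivative is
  d(omega) = sum_{i < j} (∂f_j/∂x_i - ∂f_i/∂x_j) dx_i ∧ dx_j.
  coefficient of dx ∧ dz: ∂f_3/∂x - ∂f_1/∂z = ∂(2*x^2)/∂x - ∂(z*(2*x - z + 1))/∂z = 2*x + 2*z - 1
Assembling: d(omega) = (2*x + 2*z - 1) dx ∧ dz.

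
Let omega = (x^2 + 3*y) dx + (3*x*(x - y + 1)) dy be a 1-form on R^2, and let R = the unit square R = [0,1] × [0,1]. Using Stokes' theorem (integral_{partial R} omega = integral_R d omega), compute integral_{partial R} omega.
integral_(partial R) omega = 3/2

Stokes: integral_partial_R omega = integral_R d omega with d omega = (∂Q/∂x - ∂P/∂y) dx ∧ dy.
  ∂Q/∂x = 6*x - 3*y + 3
  ∂P/∂y = 3
  integrand = ∂Q/∂x - ∂P/∂y = 6*x - 3*y.
Integrating over R: integral_0^1 integral_0^1 (6*x - 3*y) dx dy = 3/2.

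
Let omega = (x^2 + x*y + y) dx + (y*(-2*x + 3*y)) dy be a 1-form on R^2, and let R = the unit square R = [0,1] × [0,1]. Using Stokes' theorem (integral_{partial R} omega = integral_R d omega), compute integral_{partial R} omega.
integral_(partial R) omega = -5/2

Stokes: integral_partial_R omega = integral_R d omega with d omega = (∂Q/∂x - ∂P/∂y) dx ∧ dy.
  ∂Q/∂x = -2*y
  ∂P/∂y = x + 1
  integrand = ∂Q/∂x - ∂P/∂y = -x - 2*y - 1.
Integrating over R: integral_0^1 integral_0^1 (-x - 2*y - 1) dx dy = -5/2.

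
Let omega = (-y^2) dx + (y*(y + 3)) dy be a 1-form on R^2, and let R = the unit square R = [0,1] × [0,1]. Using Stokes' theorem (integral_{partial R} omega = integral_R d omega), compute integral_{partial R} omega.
integral_(partial R) omega = 1

Stokes: integral_partial_R omega = integral_R d omega with d omega = (∂Q/∂x - ∂P/∂y) dx ∧ dy.
  ∂Q/∂x = 0
  ∂P/∂y = -2*y
  integrand = ∂Q/∂x - ∂P/∂y = 2*y.
Integrating over R: integral_0^1 integral_0^1 (2*y) dx dy = 1.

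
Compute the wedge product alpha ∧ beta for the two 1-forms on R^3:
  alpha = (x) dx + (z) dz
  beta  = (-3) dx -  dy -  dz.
alpha ∧ beta = (-x) dx ∧ dy + (-x + 3*z) dx ∧ dz + (z) dy ∧ dz

Distribute the wedge, using dx_i ∧ dx_j = -dx_j ∧ dx_i and dx_i ∧ dx_i = 0. For each pair (i, j) with i < j, the coefficient of dx_i ∧ dx_j in alpha ∧ beta is (alpha_i * beta_j - alpha_j * beta_i). Collecting: alpha ∧ beta = (-x) dx ∧ dy + (-x + 3*z) dx ∧ dz + (z) dy ∧ dz.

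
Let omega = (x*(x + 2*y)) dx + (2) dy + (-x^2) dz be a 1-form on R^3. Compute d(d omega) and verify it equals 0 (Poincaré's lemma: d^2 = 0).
d(d omega) = 0

Step 1: d omega = sum_{i<j} (∂f_j/∂x_i - ∂f_i/∂x_j) dx_i ∧ dx_j:
  coeff of dx ∧ dy: -2*x
  coeff of dx ∧ dz: -2*x
  coeff of dy ∧ dz: 0
Step 2: Apply d again to each 2-form coefficient. The only possible 3-form in R^3 is dx ∧ dy ∧ dz, with coefficient
  ∂(coeff of dy∧dz)/∂x - ∂(coeff of dx∧dz)/∂y + ∂(coeff of dx∧dy)/∂z
  = ∂/∂x (0) - ∂/∂y (-2*x) + ∂/∂z (-2*x).
Each of these terms simplifies to sums of mixed partials that cancel in pairs. The result is 0 (by equality of mixed partials for smooth functions — Schwarz / Clairaut).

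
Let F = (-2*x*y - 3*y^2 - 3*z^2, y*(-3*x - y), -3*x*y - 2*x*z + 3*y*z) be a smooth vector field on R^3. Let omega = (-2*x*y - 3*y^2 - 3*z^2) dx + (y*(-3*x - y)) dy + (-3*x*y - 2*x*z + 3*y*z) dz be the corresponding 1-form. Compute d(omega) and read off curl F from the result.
d(omega) = (-3*x + 3*z) dy ∧ dz + (3*y - 4*z) dz ∧ dx + (2*x + 3*y) dx ∧ dy; curl F = (-3*x + 3*z, 3*y - 4*z, 2*x + 3*y)

d omega = sum_{i<j} (∂f_j/∂x_i - ∂f_i/∂x_j) dx_i ∧ dx_j. Under the identification (dy ∧ dz, dz ∧ dx, dx ∧ dy) ↔ (e_x, e_y, e_z), the coefficients are exactly the components of curl F. Compute:
  ∂R/∂y - ∂Q/∂z = (-3*x + 3*z) - (0) = -3*x + 3*z
  ∂P/∂z - ∂R/∂x = (-6*z) - (-3*y - 2*z) = 3*y - 4*z
  ∂Q/∂x - ∂P/∂y = (-3*y) - (-2*x - 6*y) = 2*x + 3*y.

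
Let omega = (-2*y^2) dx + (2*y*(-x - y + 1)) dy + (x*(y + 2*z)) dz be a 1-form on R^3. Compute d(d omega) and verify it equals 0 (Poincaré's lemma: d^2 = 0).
d(d omega) = 0

Step 1: d omega = sum_{i<j} (∂f_j/∂x_i - ∂f_i/∂x_j) dx_i ∧ dx_j:
  coeff of dx ∧ dy: 2*y
  coeff of dx ∧ dz: y + 2*z
  coeff of dy ∧ dz: x
Step 2: Apply d again to each 2-form coefficient. The only possible 3-form in R^3 is dx ∧ dy ∧ dz, with coefficient
  ∂(coeff of dy∧dz)/∂x - ∂(coeff of dx∧dz)/∂y + ∂(coeff of dx∧dy)/∂z
  = ∂/∂x (x) - ∂/∂y (y + 2*z) + ∂/∂z (2*y).
Each of these terms simplifies to sums of mixed partials that cancel in pairs. The result is 0 (by equality of mixed partials for smooth functions — Schwarz / Clairaut).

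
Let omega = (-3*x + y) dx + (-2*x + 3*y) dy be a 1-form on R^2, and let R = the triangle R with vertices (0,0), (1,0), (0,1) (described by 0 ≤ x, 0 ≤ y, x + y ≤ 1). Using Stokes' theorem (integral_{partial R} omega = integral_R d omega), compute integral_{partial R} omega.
integral_(partial R) omega = -3/2

Stokes: integral_partial_R omega = integral_R d omega with d omega = (∂Q/∂x - ∂P/∂y) dx ∧ dy.
  ∂Q/∂x = -2
  ∂P/∂y = 1
  integrand = ∂Q/∂x - ∂P/∂y = -3.
Integrating over R: integral_0^1 integral_0^{1-x} (-3) dy dx = -3/2.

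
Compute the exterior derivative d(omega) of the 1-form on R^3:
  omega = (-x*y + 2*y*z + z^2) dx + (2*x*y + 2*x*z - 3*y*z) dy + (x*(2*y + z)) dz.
d(omega) = (x + 2*y) dx ∧ dy + (-z) dx ∧ dz + (3*y) dy ∧ dz

For a 1-form omega = sum_i f_i dx_i, the exterior derivative is
  d(omega) = sum_{i < j} (∂f_j/∂x_i - ∂f_i/∂x_j) dx_i ∧ dx_j.
  coefficient of dx ∧ dy: ∂f_2/∂x - ∂f_1/∂y = ∂(2*x*y + 2*x*z - 3*y*z)/∂x - ∂(-x*y + 2*y*z + z^2)/∂y = x + 2*y
  coefficient of dx ∧ dz: ∂f_3/∂x - ∂f_1/∂z = ∂(x*(2*y + z))/∂x - ∂(-x*y + 2*y*z + z^2)/∂z = -z
  coefficient of dy ∧ dz: ∂f_3/∂y - ∂f_2/∂z = ∂(x*(2*y + z))/∂y - ∂(2*x*y + 2*x*z - 3*y*z)/∂z = 3*y
Assembling: d(omega) = (x + 2*y) dx ∧ dy + (-z) dx ∧ dz + (3*y) dy ∧ dz.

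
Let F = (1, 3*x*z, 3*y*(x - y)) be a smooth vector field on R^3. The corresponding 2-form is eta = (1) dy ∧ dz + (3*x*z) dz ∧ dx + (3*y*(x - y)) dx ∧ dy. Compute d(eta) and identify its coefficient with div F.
d(eta) = (0) dx ∧ dy ∧ dz; div F = 0

For a 2-form in R^3 of the form above, applying d gives a 3-form with coefficient ∂P/∂x + ∂Q/∂y + ∂R/∂z:
  ∂P/∂x = 0
  ∂Q/∂y = 0
  ∂R/∂z = 0
Sum = 0, which is exactly div F.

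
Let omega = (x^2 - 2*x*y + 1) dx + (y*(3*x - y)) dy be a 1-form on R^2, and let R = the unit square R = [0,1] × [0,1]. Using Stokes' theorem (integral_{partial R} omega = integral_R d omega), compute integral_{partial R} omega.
integral_(partial R) omega = 5/2

Stokes: integral_partial_R omega = integral_R d omega with d omega = (∂Q/∂x - ∂P/∂y) dx ∧ dy.
  ∂Q/∂x = 3*y
  ∂P/∂y = -2*x
  integrand = ∂Q/∂x - ∂P/∂y = 2*x + 3*y.
Integrating over R: integral_0^1 integral_0^1 (2*x + 3*y) dx dy = 5/2.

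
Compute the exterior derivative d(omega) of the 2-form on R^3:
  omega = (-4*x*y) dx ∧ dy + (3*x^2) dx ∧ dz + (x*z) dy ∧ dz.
d(omega) = (z) dx ∧ dy ∧ dz

For a 2-form omega = sum_{i<j} g_{ij} dx_i ∧ dx_j, the exterior derivative is
  d(omega) = sum_{i<j} d(g_{ij}) ∧ dx_i ∧ dx_j = sum_{i<j, k} (∂g_{ij}/∂x_k) dx_k ∧ dx_i ∧ dx_j.
Expand each term, using dx_k ∧ dx_i ∧ dx_j = sgn(permutation) dx_{(a)} ∧ dx_{(b)} ∧ dx_{(c)} with (a < b < c) sorted:
  d(x*z) includes (∂/∂x)(x*z) dx = (z) dx, which multiplied by dy ∧ dz gives (z) dx ∧ dy ∧ dz
Collecting like 3-forms: d(omega) = (z) dx ∧ dy ∧ dz.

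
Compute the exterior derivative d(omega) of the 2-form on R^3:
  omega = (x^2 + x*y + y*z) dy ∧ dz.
d(omega) = (2*x + y) dx ∧ dy ∧ dz

For a 2-form omega = sum_{i<j} g_{ij} dx_i ∧ dx_j, the exterior derivative is
  d(omega) = sum_{i<j} d(g_{ij}) ∧ dx_i ∧ dx_j = sum_{i<j, k} (∂g_{ij}/∂x_k) dx_k ∧ dx_i ∧ dx_j.
Expand each term, using dx_k ∧ dx_i ∧ dx_j = sgn(permutation) dx_{(a)} ∧ dx_{(b)} ∧ dx_{(c)} with (a < b < c) sorted:
  d(x^2 + x*y + y*z) includes (∂/∂x)(x^2 + x*y + y*z) dx = (2*x + y) dx, which multiplied by dy ∧ dz gives (2*x + y) dx ∧ dy ∧ dz
Collecting like 3-forms: d(omega) = (2*x + y) dx ∧ dy ∧ dz.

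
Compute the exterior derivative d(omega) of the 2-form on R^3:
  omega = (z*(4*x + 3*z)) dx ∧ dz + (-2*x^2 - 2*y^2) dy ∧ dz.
d(omega) = (-4*x) dx ∧ dy ∧ dz

For a 2-form omega = sum_{i<j} g_{ij} dx_i ∧ dx_j, the exterior derivative is
  d(omega) = sum_{i<j} d(g_{ij}) ∧ dx_i ∧ dx_j = sum_{i<j, k} (∂g_{ij}/∂x_k) dx_k ∧ dx_i ∧ dx_j.
Expand each term, using dx_k ∧ dx_i ∧ dx_j = sgn(permutation) dx_{(a)} ∧ dx_{(b)} ∧ dx_{(c)} with (a < b < c) sorted:
  d(-2*x^2 - 2*y^2) includes (∂/∂x)(-2*x^2 - 2*y^2) dx = (-4*x) dx, which multiplied by dy ∧ dz gives (-4*x) dx ∧ dy ∧ dz
Collecting like 3-forms: d(omega) = (-4*x) dx ∧ dy ∧ dz.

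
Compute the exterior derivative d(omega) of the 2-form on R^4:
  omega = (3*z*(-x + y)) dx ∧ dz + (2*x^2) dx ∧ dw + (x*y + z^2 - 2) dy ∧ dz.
d(omega) = (y - 3*z) dx ∧ dy ∧ dz

For a 2-form omega = sum_{i<j} g_{ij} dx_i ∧ dx_j, the exterior derivative is
  d(omega) = sum_{i<j} d(g_{ij}) ∧ dx_i ∧ dx_j = sum_{i<j, k} (∂g_{ij}/∂x_k) dx_k ∧ dx_i ∧ dx_j.
Expand each term, using dx_k ∧ dx_i ∧ dx_j = sgn(permutation) dx_{(a)} ∧ dx_{(b)} ∧ dx_{(c)} with (a < b < c) sorted:
  d(3*z*(-x + y)) includes (∂/∂y)(3*z*(-x + y)) dy = (3*z) dy, which multiplied by dx ∧ dz gives (-3*z) dx ∧ dy ∧ dz
  d(x*y + z^2 - 2) includes (∂/∂x)(x*y + z^2 - 2) dx = (y) dx, which multiplied by dy ∧ dz gives (y) dx ∧ dy ∧ dz
Collecting like 3-forms: d(omega) = (y - 3*z) dx ∧ dy ∧ dz.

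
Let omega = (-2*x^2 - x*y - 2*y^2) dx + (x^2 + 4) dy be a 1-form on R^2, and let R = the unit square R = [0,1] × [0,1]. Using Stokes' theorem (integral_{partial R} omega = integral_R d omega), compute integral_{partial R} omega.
integral_(partial R) omega = 7/2

Stokes: integral_partial_R omega = integral_R d omega with d omega = (∂Q/∂x - ∂P/∂y) dx ∧ dy.
  ∂Q/∂x = 2*x
  ∂P/∂y = -x - 4*y
  integrand = ∂Q/∂x - ∂P/∂y = 3*x + 4*y.
Integrating over R: integral_0^1 integral_0^1 (3*x + 4*y) dx dy = 7/2.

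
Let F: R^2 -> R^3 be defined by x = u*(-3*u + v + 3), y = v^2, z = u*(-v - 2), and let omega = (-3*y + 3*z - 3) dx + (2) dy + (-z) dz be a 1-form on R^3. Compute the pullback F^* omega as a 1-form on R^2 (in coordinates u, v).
F^* omega = (18*u^2*v + 36*u^2 + 14*u*v^2 - 19*u*v - 4*u - 3*v^3 - 9*v^2 - 3*v - 9) du + (-4*u^2*v - 8*u^2 - 3*u*v^2 - 3*u + 4*v) dv

Using F^*(f dg) = (f ∘ F) d(g ∘ F), substitute each coordinate x_i by F_i(u, v) in f_i, and replace dx_i by d F_i = (∂F_i/∂u) du + (∂F_i/∂v) dv.
  For the x component: f_1(F) = -3*u*v - 6*u - 3*v^2 - 3; d F_1 = (-6*u + v + 3) du + (u) dv
  For the y component: f_2(F) = 2; d F_2 = (0) du + (2*v) dv
  For the z component: f_3(F) = u*(v + 2); d F_3 = (-v - 2) du + (-u) dv
Combining and collecting du, dv coefficients:
  coeff of du: 18*u^2*v + 36*u^2 + 14*u*v^2 - 19*u*v - 4*u - 3*v^3 - 9*v^2 - 3*v - 9
  coeff of dv: -4*u^2*v - 8*u^2 - 3*u*v^2 - 3*u + 4*v
F^* omega = (18*u^2*v + 36*u^2 + 14*u*v^2 - 19*u*v - 4*u - 3*v^3 - 9*v^2 - 3*v - 9) du + (-4*u^2*v - 8*u^2 - 3*u*v^2 - 3*u + 4*v) dv.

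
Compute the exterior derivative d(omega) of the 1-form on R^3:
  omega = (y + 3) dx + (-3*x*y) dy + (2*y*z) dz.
d(omega) = (-3*y - 1) dx ∧ dy + (2*z) dy ∧ dz

For a 1-form omega = sum_i f_i dx_i, the exterior derivative is
  d(omega) = sum_{i < j} (∂f_j/∂x_i - ∂f_i/∂x_j) dx_i ∧ dx_j.
  coefficient of dx ∧ dy: ∂f_2/∂x - ∂f_1/∂y = ∂(-3*x*y)/∂x - ∂(y + 3)/∂y = -3*y - 1
  coefficient of dy ∧ dz: ∂f_3/∂y - ∂f_2/∂z = ∂(2*y*z)/∂y - ∂(-3*x*y)/∂z = 2*z
Assembling: d(omega) = (-3*y - 1) dx ∧ dy + (2*z) dy ∧ dz.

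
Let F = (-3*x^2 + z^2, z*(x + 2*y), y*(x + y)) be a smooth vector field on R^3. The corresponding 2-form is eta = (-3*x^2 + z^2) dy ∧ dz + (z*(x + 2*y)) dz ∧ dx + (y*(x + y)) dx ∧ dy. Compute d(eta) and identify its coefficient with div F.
d(eta) = (-6*x + 2*z) dx ∧ dy ∧ dz; div F = -6*x + 2*z

For a 2-form in R^3 of the form above, applying d gives a 3-form with coefficient ∂P/∂x + ∂Q/∂y + ∂R/∂z:
  ∂P/∂x = -6*x
  ∂Q/∂y = 2*z
  ∂R/∂z = 0
Sum = -6*x + 2*z, which is exactly div F.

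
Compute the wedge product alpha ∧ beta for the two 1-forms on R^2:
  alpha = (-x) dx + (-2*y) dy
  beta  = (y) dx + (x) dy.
alpha ∧ beta = (-x^2 + 2*y^2) dx ∧ dy

Distribute the wedge, using dx_i ∧ dx_j = -dx_j ∧ dx_i and dx_i ∧ dx_i = 0. For each pair (i, j) with i < j, the coefficient of dx_i ∧ dx_j in alpha ∧ beta is (alpha_i * beta_j - alpha_j * beta_i). Collecting: alpha ∧ beta = (-x^2 + 2*y^2) dx ∧ dy.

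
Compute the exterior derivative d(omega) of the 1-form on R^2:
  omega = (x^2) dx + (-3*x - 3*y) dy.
d(omega) = (-3) dx ∧ dy

For a 1-form omega = sum_i f_i dx_i, the exterior derivative is
  d(omega) = sum_{i < j} (∂f_j/∂x_i - ∂f_i/∂x_j) dx_i ∧ dx_j.
  coefficient of dx ∧ dy: ∂f_2/∂x - ∂f_1/∂y = ∂(-3*x - 3*y)/∂x - ∂(x^2)/∂y = -3
Assembling: d(omega) = (-3) dx ∧ dy.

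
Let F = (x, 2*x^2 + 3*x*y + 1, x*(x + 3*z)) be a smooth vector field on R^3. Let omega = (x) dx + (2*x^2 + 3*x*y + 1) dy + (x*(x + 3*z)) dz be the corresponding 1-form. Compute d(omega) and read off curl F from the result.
d(omega) = (0) dy ∧ dz + (-2*x - 3*z) dz ∧ dx + (4*x + 3*y) dx ∧ dy; curl F = (0, -2*x - 3*z, 4*x + 3*y)

d omega = sum_{i<j} (∂f_j/∂x_i - ∂f_i/∂x_j) dx_i ∧ dx_j. Under the identification (dy ∧ dz, dz ∧ dx, dx ∧ dy) ↔ (e_x, e_y, e_z), the coefficients are exactly the components of curl F. Compute:
  ∂R/∂y - ∂Q/∂z = (0) - (0) = 0
  ∂P/∂z - ∂R/∂x = (0) - (2*x + 3*z) = -2*x - 3*z
  ∂Q/∂x - ∂P/∂y = (4*x + 3*y) - (0) = 4*x + 3*y.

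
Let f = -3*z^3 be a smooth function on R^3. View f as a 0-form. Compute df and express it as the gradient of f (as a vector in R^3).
df = (0) dx + (0) dy + (-9*z^2) dz; grad f = (0, 0, -9*z^2)

For a 0-form f, d f = (∂f/∂x) dx + (∂f/∂y) dy + (∂f/∂z) dz. The components of the vector representation are exactly the entries of grad f in Cartesian coordinates:
  ∂f/∂x = 0
  ∂f/∂y = 0
  ∂f/∂z = -9*z^2.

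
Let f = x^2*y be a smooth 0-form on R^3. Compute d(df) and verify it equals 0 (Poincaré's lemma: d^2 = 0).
d(df) = 0

Step 1: df = sum_i (∂f/∂x_i) dx_i = (2*x*y) dx + (x^2) dy + (0) dz.
Step 2: Apply d again. Using the 1-form formula, the coefficient of dx ∧ dy in d(df) is ∂^2 f/∂x ∂y - ∂^2 f/∂y ∂x = (2*x) - (2*x) = 0 (equality of mixed partials for smooth f).
Similarly for dx ∧ dz and dy ∧ dz — all coefficients vanish. So d(df) = 0.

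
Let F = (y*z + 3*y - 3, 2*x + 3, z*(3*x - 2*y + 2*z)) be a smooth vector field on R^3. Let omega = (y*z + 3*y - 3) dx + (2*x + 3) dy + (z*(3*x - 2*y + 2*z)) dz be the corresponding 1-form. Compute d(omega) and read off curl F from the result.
d(omega) = (-2*z) dy ∧ dz + (y - 3*z) dz ∧ dx + (-z - 1) dx ∧ dy; curl F = (-2*z, y - 3*z, -z - 1)

d omega = sum_{i<j} (∂f_j/∂x_i - ∂f_i/∂x_j) dx_i ∧ dx_j. Under the identification (dy ∧ dz, dz ∧ dx, dx ∧ dy) ↔ (e_x, e_y, e_z), the coefficients are exactly the components of curl F. Compute:
  ∂R/∂y - ∂Q/∂z = (-2*z) - (0) = -2*z
  ∂P/∂z - ∂R/∂x = (y) - (3*z) = y - 3*z
  ∂Q/∂x - ∂P/∂y = (2) - (z + 3) = -z - 1.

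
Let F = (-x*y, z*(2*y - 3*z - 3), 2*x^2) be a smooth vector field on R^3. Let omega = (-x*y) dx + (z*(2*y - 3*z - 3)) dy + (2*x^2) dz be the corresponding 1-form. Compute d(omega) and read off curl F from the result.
d(omega) = (-2*y + 6*z + 3) dy ∧ dz + (-4*x) dz ∧ dx + (x) dx ∧ dy; curl F = (-2*y + 6*z + 3, -4*x, x)

d omega = sum_{i<j} (∂f_j/∂x_i - ∂f_i/∂x_j) dx_i ∧ dx_j. Under the identification (dy ∧ dz, dz ∧ dx, dx ∧ dy) ↔ (e_x, e_y, e_z), the coefficients are exactly the components of curl F. Compute:
  ∂R/∂y - ∂Q/∂z = (0) - (2*y - 6*z - 3) = -2*y + 6*z + 3
  ∂P/∂z - ∂R/∂x = (0) - (4*x) = -4*x
  ∂Q/∂x - ∂P/∂y = (0) - (-x) = x.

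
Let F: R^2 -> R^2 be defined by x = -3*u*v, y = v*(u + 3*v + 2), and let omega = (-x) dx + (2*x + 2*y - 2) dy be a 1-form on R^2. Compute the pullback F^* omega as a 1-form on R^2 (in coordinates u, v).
F^* omega = (v*(-13*u*v + 6*v^2 + 4*v - 2)) du + (-13*u^2*v - 18*u*v^2 - 4*u*v - 2*u + 36*v^3 + 36*v^2 - 4*v - 4) dv

Using F^*(f dg) = (f ∘ F) d(g ∘ F), substitute each coordinate x_i by F_i(u, v) in f_i, and replace dx_i by d F_i = (∂F_i/∂u) du + (∂F_i/∂v) dv.
  For the x component: f_1(F) = 3*u*v; d F_1 = (-3*v) du + (-3*u) dv
  For the y component: f_2(F) = -4*u*v + 6*v^2 + 4*v - 2; d F_2 = (v) du + (u + 6*v + 2) dv
Combining and collecting du, dv coefficients:
  coeff of du: v*(-13*u*v + 6*v^2 + 4*v - 2)
  coeff of dv: -13*u^2*v - 18*u*v^2 - 4*u*v - 2*u + 36*v^3 + 36*v^2 - 4*v - 4
F^* omega = (v*(-13*u*v + 6*v^2 + 4*v - 2)) du + (-13*u^2*v - 18*u*v^2 - 4*u*v - 2*u + 36*v^3 + 36*v^2 - 4*v - 4) dv.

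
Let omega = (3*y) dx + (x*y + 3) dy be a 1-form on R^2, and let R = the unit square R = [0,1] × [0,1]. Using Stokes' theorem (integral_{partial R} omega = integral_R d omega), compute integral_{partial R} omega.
integral_(partial R) omega = -5/2

Stokes: integral_partial_R omega = integral_R d omega with d omega = (∂Q/∂x - ∂P/∂y) dx ∧ dy.
  ∂Q/∂x = y
  ∂P/∂y = 3
  integrand = ∂Q/∂x - ∂P/∂y = y - 3.
Integrating over R: integral_0^1 integral_0^1 (y - 3) dx dy = -5/2.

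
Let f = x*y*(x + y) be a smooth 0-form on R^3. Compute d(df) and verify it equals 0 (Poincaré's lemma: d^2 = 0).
d(df) = 0

Step 1: df = sum_i (∂f/∂x_i) dx_i = (y*(2*x + y)) dx + (x*(x + 2*y)) dy + (0) dz.
Step 2: Apply d again. Using the 1-form formula, the coefficient of dx ∧ dy in d(df) is ∂^2 f/∂x ∂y - ∂^2 f/∂y ∂x = (2*x + 2*y) - (2*x + 2*y) = 0 (equality of mixed partials for smooth f).
Similarly for dx ∧ dz and dy ∧ dz — all coefficients vanish. So d(df) = 0.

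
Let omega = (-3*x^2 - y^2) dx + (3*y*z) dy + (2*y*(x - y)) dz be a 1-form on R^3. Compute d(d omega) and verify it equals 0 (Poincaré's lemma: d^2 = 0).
d(d omega) = 0

Step 1: d omega = sum_{i<j} (∂f_j/∂x_i - ∂f_i/∂x_j) dx_i ∧ dx_j:
  coeff of dx ∧ dy: 2*y
  coeff of dx ∧ dz: 2*y
  coeff of dy ∧ dz: 2*x - 7*y
Step 2: Apply d again to each 2-form coefficient. The only possible 3-form in R^3 is dx ∧ dy ∧ dz, with coefficient
  ∂(coeff of dy∧dz)/∂x - ∂(coeff of dx∧dz)/∂y + ∂(coeff of dx∧dy)/∂z
  = ∂/∂x (2*x - 7*y) - ∂/∂y (2*y) + ∂/∂z (2*y).
Each of these terms simplifies to sums of mixed partials that cancel in pairs. The result is 0 (by equality of mixed partials for smooth functions — Schwarz / Clairaut).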